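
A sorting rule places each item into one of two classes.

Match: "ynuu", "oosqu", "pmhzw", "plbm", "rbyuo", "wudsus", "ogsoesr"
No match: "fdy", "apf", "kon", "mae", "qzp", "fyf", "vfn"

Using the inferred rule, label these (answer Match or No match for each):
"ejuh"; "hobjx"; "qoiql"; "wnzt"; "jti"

All 'Match' examples share one property — length ≥ 4 — and every 'No match' example lacks it.
"ejuh": length 4 — has this property, so Match. "hobjx": length 5 — has this property, so Match. "qoiql": length 5 — has this property, so Match. "wnzt": length 4 — has this property, so Match. "jti": length 3 — doesn't match, so No match.

Match, Match, Match, Match, No match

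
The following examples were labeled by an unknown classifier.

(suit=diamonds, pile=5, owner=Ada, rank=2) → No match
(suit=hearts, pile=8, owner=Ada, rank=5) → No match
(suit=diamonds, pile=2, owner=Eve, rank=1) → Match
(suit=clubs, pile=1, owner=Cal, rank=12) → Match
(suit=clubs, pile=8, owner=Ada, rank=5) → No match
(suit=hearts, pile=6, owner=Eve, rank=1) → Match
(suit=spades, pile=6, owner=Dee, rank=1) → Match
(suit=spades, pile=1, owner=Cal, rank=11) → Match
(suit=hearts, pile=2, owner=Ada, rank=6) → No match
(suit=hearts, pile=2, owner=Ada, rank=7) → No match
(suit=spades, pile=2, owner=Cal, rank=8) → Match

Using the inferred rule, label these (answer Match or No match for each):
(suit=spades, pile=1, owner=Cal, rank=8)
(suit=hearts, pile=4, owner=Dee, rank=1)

Rule: owner is not Ada. This holds for each 'Match' example and fails for each 'No match' one.
Match: (suit=spades, pile=1, owner=Cal, rank=8), since owner is Cal.
Match: (suit=hearts, pile=4, owner=Dee, rank=1), since owner is Dee.

Match, Match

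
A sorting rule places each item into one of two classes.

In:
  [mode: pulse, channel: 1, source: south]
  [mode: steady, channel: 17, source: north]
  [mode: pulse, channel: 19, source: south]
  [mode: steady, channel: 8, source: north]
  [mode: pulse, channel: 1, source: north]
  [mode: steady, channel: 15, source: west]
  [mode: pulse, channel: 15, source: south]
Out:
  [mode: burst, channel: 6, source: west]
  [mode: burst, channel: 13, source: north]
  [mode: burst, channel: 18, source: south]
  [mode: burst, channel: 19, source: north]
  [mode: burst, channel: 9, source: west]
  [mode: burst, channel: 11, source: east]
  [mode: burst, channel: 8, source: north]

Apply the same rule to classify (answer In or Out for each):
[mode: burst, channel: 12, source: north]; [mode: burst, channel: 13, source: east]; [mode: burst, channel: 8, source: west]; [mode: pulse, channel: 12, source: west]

The common property of the 'In' items is: mode is not burst. No 'Out' item has it.
[mode: burst, channel: 12, source: north]: mode is burst — does not satisfy this, so Out. [mode: burst, channel: 13, source: east]: mode is burst — does not satisfy this, so Out. [mode: burst, channel: 8, source: west]: mode is burst — does not satisfy this, so Out. [mode: pulse, channel: 12, source: west]: mode is pulse — qualifies, so In.

Out, Out, Out, In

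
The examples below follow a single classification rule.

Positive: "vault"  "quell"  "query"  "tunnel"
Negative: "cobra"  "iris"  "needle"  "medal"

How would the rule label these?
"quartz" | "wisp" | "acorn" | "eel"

Comparing the two groups points to one rule — contains 'u'.
Positive: "quartz", since has 'u'. Negative: "wisp", since no 'u'. Negative: "acorn", since no 'u'. Negative: "eel", since no 'u'.

Positive, Negative, Negative, Negative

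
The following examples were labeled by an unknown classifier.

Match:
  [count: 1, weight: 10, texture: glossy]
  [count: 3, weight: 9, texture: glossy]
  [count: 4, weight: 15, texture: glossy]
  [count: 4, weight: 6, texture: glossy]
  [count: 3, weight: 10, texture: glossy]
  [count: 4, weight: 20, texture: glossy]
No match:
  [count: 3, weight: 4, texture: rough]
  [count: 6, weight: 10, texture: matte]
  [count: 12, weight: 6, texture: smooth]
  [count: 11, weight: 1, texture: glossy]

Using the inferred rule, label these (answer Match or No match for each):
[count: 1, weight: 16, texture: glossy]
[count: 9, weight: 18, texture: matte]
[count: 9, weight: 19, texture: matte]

Match, No match, No match

The pattern is that an item is 'Match' exactly when: texture is glossy AND count ≤ 4.
[count: 1, weight: 16, texture: glossy]: Match (texture is glossy, count = 1).
[count: 9, weight: 18, texture: matte]: No match (texture is matte, count = 9).
[count: 9, weight: 19, texture: matte]: No match (texture is matte, count = 9).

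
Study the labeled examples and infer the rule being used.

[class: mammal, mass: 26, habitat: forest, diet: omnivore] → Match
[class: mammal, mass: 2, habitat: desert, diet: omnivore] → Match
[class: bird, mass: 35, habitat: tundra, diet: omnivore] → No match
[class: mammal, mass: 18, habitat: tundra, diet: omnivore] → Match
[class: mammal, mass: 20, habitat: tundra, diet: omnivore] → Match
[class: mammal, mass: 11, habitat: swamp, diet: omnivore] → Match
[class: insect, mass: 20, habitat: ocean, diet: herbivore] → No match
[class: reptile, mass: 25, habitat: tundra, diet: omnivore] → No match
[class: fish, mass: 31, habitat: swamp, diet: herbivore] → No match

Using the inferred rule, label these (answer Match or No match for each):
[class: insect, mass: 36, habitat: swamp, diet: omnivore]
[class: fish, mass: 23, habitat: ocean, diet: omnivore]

No match, No match

Looking at the examples, the only property every 'Match' case has and every 'No match' case lacks is: class is mammal.
[class: insect, mass: 36, habitat: swamp, diet: omnivore] → class is insect → No match.
[class: fish, mass: 23, habitat: ocean, diet: omnivore] → class is fish → No match.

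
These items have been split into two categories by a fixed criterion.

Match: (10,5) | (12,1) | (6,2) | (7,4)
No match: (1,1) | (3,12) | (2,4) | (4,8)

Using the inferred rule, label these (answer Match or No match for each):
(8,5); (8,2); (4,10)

Match, Match, No match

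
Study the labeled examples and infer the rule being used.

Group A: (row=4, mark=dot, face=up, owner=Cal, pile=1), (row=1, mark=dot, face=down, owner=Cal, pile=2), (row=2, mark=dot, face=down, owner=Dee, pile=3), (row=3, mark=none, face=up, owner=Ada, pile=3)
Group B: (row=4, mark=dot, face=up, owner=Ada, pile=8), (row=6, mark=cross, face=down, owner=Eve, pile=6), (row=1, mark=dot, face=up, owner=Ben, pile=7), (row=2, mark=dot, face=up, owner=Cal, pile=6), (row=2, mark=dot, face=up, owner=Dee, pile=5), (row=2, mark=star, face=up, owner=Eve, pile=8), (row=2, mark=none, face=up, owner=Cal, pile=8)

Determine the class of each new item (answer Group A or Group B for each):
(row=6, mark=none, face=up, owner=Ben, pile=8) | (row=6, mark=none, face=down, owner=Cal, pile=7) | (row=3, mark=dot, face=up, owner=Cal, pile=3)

Group B, Group B, Group A

Rule: pile ≤ 3. This holds for each 'Group A' example and fails for each 'Group B' one.
(row=6, mark=none, face=up, owner=Ben, pile=8): pile = 8 — lacks this property, so Group B.
(row=6, mark=none, face=down, owner=Cal, pile=7): pile = 7 — lacks this property, so Group B.
(row=3, mark=dot, face=up, owner=Cal, pile=3): pile = 3 — satisfies this, so Group A.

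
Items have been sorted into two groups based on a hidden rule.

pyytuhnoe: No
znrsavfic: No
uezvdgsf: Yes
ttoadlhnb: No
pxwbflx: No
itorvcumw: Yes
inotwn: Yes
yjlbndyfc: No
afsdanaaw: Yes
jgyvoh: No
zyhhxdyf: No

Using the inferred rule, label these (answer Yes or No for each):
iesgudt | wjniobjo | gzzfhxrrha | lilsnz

The distinguishing property — starts with a vowel — holds for all the 'Yes' cases and none of the 'No' cases.
iesgudt — starts with 'i', hence Yes.
wjniobjo — starts with 'w', hence No.
gzzfhxrrha — starts with 'g', hence No.
lilsnz — starts with 'l', hence No.

Yes, No, No, No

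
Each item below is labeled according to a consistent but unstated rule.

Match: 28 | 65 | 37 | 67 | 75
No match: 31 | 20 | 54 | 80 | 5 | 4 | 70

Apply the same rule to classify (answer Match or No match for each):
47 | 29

Match, Match

The classifier is using: digit sum ≥ 10.
47: Match (digit sum 4+7 = 11). 29: Match (digit sum 2+9 = 11).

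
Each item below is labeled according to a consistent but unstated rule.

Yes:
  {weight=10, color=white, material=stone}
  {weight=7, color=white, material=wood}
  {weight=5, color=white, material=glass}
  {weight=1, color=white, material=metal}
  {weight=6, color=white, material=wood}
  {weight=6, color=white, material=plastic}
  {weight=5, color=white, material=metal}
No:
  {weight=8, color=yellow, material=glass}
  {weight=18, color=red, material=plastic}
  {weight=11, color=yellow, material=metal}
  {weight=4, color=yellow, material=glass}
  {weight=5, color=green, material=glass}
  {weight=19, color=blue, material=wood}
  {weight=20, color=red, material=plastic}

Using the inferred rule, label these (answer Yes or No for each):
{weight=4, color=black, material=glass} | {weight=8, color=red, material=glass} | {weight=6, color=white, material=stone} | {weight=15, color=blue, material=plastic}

No, No, Yes, No

Rule: color is white. This holds for each 'Yes' example and fails for each 'No' one.
{weight=4, color=black, material=glass} → color is black → No. {weight=8, color=red, material=glass} → color is red → No. {weight=6, color=white, material=stone} → color is white → Yes. {weight=15, color=blue, material=plastic} → color is blue → No.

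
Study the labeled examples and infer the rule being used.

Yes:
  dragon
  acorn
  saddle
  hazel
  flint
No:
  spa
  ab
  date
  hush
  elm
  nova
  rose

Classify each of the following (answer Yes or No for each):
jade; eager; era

The classifier is using: length ≥ 5.
jade: length 4, doesn't match → No.
eager: length 5, fits → Yes.
era: length 3, doesn't match → No.

No, Yes, No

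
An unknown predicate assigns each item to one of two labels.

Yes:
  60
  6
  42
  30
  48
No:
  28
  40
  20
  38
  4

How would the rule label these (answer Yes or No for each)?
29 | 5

'Yes' ⟺ multiple of 3.
29: No (29 = 3·9 + 2). 5: No (5 = 3·1 + 2).

No, No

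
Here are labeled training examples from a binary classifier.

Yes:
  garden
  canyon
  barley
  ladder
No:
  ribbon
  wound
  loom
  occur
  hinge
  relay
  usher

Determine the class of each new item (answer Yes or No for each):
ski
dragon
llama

Rule: even length AND contains 'a'. This holds for each 'Yes' example and fails for each 'No' one.
ski — length 3, no 'a', hence No.
dragon — length 6, has 'a', hence Yes.
llama — length 5, has 'a', hence No.

No, Yes, No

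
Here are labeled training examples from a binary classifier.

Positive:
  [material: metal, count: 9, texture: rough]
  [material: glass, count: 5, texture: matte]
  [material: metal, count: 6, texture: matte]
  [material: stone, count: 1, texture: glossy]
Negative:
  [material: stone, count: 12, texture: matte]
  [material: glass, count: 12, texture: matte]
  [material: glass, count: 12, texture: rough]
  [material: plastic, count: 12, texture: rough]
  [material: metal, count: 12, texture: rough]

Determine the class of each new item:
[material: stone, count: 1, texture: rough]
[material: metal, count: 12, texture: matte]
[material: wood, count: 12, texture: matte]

Positive, Negative, Negative

The classifier is using: count ≤ 9.
[material: stone, count: 1, texture: rough] — count = 1, hence Positive.
[material: metal, count: 12, texture: matte] — count = 12, hence Negative.
[material: wood, count: 12, texture: matte] — count = 12, hence Negative.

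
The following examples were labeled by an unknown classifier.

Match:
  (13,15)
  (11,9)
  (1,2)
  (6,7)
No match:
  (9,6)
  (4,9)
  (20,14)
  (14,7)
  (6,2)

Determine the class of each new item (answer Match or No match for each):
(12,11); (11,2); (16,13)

Match, No match, No match

Rule: |first − second| ≤ 2. This holds for each 'Match' example and fails for each 'No match' one.
(12,11): |12−11| = 1, passes → Match. (11,2): |11−2| = 9, does not fit → No match. (16,13): |16−13| = 3, does not fit → No match.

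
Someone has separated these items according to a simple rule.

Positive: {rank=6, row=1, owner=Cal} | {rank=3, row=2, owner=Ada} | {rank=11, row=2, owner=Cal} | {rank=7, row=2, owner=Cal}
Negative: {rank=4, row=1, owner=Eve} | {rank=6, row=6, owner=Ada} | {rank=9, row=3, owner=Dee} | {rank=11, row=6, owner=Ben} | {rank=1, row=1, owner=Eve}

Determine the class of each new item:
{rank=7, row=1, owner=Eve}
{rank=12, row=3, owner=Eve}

Negative, Negative

The rule appears to be: owner is Cal OR row = 2.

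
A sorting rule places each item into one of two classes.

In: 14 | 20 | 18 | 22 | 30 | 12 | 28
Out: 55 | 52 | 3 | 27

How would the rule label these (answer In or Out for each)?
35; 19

Out, Out

Every 'In' example satisfies: even AND at most 30. None of the 'Out' examples do.
Out: 35, since 35 is odd, 35 > 30.
Out: 19, since 19 is odd, 19 ≤ 30.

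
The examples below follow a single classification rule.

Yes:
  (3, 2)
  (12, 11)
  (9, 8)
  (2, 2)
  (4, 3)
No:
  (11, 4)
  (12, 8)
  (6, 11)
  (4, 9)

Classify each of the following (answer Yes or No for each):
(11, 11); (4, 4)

The simplest hypothesis consistent with all the labels is: |first − second| ≤ 1.
Yes: (11, 11), since |11−11| = 0.
Yes: (4, 4), since |4−4| = 0.

Yes, Yes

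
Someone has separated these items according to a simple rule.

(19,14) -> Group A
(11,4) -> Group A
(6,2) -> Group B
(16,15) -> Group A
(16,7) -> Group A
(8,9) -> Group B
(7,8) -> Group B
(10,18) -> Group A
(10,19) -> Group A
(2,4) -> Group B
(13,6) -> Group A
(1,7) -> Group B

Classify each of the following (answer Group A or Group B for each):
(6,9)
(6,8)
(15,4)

Group B, Group B, Group A

The simplest hypothesis consistent with all the labels is: first ≥ 9.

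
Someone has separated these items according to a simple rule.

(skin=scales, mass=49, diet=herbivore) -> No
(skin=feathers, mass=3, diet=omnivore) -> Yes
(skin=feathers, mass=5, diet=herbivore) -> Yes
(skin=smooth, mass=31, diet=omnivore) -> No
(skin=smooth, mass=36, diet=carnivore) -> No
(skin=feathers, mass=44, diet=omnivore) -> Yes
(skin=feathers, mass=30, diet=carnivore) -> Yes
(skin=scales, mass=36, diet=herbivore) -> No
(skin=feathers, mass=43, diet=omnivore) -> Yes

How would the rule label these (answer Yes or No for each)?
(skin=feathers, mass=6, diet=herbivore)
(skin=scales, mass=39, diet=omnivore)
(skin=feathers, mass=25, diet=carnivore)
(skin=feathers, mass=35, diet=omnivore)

Yes, No, Yes, Yes

Rule: skin is feathers. This holds for each 'Yes' example and fails for each 'No' one.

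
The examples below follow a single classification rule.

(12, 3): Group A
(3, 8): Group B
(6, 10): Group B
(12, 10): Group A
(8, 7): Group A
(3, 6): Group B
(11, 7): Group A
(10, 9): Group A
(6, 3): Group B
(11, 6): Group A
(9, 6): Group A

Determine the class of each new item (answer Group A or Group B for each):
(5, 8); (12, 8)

Group B, Group A

Rule: first ≥ 7. This holds for each 'Group A' example and fails for each 'Group B' one.
(5, 8): Group B (first 5). (12, 8): Group A (first 12).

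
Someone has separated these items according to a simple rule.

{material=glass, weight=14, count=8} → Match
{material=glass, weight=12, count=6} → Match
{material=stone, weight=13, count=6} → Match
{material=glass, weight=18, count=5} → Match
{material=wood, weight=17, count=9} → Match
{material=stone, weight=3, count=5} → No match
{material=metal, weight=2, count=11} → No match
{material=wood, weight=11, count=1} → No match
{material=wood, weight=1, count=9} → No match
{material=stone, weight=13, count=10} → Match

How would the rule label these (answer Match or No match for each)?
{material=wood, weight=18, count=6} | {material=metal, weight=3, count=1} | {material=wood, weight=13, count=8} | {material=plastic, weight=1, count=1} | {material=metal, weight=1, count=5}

A rule that fits every label: weight ≥ 12 — true of each 'Match' example, false of each 'No match' one.

Match, No match, Match, No match, No match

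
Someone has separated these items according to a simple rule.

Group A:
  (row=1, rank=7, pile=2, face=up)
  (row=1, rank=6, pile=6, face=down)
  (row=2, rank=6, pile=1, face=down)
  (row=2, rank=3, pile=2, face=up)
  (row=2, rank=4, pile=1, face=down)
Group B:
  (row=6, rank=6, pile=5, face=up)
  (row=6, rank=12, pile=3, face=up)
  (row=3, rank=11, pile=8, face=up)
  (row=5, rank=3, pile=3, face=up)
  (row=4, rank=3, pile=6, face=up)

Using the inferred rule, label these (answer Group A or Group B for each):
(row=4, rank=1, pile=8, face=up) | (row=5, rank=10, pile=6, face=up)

Group B, Group B

The rule appears to be: row ≤ 2.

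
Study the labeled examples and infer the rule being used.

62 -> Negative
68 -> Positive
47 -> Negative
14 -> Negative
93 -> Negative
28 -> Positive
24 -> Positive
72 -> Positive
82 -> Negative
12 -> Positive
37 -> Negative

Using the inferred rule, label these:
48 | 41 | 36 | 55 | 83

Positive, Negative, Positive, Negative, Negative

A rule that fits every label: multiple of 4 — true of each 'Positive' example, false of each 'Negative' one.
48 → 48 = 4·12 → Positive. 41 → 41 = 4·10 + 1 → Negative. 36 → 36 = 4·9 → Positive. 55 → 55 = 4·13 + 3 → Negative. 83 → 83 = 4·20 + 3 → Negative.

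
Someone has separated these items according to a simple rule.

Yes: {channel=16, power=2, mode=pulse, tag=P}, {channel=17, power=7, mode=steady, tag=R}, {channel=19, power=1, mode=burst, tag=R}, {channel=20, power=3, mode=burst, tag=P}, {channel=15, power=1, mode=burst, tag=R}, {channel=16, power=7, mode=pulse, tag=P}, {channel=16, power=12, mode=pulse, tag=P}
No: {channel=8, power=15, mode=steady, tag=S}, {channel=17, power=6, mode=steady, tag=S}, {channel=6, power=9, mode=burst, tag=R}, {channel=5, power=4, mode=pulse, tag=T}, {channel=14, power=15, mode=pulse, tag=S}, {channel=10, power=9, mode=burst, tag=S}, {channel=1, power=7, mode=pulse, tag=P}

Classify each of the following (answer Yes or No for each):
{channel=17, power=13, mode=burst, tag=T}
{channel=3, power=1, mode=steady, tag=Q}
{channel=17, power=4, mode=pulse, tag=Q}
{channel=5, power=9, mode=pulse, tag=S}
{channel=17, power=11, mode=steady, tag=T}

Yes, No, Yes, No, Yes

The pattern is that an item is 'Yes' exactly when: power ≠ 6 AND channel ≥ 15.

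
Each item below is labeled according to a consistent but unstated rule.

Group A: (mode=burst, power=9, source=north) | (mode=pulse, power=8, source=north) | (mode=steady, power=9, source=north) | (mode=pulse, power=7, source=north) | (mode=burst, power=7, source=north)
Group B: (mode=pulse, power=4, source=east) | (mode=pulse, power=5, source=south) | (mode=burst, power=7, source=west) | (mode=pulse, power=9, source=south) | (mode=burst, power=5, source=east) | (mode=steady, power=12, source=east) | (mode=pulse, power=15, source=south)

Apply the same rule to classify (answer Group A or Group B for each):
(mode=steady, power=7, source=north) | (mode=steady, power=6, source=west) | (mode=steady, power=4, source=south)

Group A, Group B, Group B

Comparing the two groups points to one rule — source is north.
(mode=steady, power=7, source=north) → source is north → Group A. (mode=steady, power=6, source=west) → source is west → Group B. (mode=steady, power=4, source=south) → source is south → Group B.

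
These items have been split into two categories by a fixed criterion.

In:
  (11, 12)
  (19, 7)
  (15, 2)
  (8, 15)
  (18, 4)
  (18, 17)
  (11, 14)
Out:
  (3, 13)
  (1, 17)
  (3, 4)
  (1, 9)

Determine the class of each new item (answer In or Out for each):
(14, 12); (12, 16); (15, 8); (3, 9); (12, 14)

The common property of the 'In' items is: first ≥ 4. No 'Out' item has it.

In, In, In, Out, In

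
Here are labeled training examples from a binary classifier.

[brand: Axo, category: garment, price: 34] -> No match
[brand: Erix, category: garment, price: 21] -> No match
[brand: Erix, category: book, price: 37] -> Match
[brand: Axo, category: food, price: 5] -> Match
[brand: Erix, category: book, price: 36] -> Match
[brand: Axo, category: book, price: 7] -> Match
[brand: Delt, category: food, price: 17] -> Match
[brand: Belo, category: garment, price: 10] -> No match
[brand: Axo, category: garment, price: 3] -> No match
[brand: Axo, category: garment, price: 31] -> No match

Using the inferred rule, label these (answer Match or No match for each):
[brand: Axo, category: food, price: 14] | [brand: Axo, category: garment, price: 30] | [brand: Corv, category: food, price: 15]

Match, No match, Match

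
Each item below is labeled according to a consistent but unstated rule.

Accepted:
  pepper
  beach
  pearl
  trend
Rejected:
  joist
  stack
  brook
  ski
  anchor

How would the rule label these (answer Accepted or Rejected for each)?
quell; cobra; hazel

One predicate separates the groups cleanly: contains 'e'.
quell: Accepted (has 'e').
cobra: Rejected (no 'e').
hazel: Accepted (has 'e').

Accepted, Rejected, Accepted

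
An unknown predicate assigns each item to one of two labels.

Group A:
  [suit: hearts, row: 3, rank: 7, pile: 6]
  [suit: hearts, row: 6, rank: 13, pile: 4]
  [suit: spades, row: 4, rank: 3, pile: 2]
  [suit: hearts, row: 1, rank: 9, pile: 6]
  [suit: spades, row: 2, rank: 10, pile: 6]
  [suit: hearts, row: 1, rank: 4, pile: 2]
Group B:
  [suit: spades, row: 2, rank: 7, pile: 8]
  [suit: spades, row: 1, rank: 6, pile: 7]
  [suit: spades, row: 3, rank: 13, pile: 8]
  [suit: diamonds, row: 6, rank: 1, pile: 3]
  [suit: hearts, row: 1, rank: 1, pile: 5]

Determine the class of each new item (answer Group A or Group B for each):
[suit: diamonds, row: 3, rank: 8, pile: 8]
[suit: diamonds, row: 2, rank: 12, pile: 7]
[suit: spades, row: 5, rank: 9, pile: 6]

Group B, Group B, Group A

The distinguishing property — rank ≥ 3 AND pile ≤ 6 — holds for all the 'Group A' cases and none of the 'Group B' cases.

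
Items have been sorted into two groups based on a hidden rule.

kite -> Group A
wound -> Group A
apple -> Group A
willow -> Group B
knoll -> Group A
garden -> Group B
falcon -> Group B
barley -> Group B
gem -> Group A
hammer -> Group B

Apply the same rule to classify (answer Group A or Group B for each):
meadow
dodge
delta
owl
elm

All 'Group A' examples share one property — length ≤ 5 — and every 'Group B' example lacks it.

Group B, Group A, Group A, Group A, Group A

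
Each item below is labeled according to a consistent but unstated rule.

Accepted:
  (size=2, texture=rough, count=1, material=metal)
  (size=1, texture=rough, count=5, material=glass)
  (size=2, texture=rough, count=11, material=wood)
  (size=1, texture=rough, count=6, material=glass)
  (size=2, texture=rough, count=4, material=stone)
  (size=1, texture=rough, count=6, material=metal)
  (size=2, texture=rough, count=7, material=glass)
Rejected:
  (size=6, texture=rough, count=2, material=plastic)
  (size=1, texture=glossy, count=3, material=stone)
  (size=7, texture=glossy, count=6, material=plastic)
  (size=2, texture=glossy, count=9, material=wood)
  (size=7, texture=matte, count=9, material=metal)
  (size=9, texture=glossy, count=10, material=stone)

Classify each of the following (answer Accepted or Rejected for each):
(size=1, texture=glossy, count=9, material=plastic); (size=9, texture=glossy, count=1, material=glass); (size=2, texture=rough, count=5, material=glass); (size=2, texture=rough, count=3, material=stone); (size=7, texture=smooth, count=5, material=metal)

'Accepted' ⟺ texture is rough AND size ≤ 2.
Rejected: (size=1, texture=glossy, count=9, material=plastic), since texture is glossy, size = 1. Rejected: (size=9, texture=glossy, count=1, material=glass), since texture is glossy, size = 9. Accepted: (size=2, texture=rough, count=5, material=glass), since texture is rough, size = 2. Accepted: (size=2, texture=rough, count=3, material=stone), since texture is rough, size = 2. Rejected: (size=7, texture=smooth, count=5, material=metal), since texture is smooth, size = 7.

Rejected, Rejected, Accepted, Accepted, Rejected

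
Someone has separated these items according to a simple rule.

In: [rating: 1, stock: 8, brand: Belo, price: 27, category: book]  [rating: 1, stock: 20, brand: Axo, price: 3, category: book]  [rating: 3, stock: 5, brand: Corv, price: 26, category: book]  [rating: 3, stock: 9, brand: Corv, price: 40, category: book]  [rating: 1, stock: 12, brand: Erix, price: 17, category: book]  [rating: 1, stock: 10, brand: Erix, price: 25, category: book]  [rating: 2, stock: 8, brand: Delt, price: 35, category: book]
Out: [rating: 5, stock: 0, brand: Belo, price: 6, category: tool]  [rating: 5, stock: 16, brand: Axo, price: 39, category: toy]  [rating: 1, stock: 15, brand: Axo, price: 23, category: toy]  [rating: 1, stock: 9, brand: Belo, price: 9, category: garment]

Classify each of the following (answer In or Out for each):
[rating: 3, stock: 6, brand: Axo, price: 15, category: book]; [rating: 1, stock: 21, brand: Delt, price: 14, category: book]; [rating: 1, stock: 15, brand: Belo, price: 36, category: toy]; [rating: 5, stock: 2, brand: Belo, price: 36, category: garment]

Checking candidate rules against both groups, what survives is: category is book.
[rating: 3, stock: 6, brand: Axo, price: 15, category: book]: In (category is book).
[rating: 1, stock: 21, brand: Delt, price: 14, category: book]: In (category is book).
[rating: 1, stock: 15, brand: Belo, price: 36, category: toy]: Out (category is toy).
[rating: 5, stock: 2, brand: Belo, price: 36, category: garment]: Out (category is garment).

In, In, Out, Out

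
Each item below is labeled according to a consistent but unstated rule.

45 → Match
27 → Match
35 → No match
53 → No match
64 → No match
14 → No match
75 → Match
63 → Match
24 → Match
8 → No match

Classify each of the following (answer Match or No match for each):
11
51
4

The simplest hypothesis consistent with all the labels is: multiple of 3.
11: 11 = 3·3 + 2 — does not satisfy this, so No match. 51: 51 = 3·17 — passes, so Match. 4: 4 = 3·1 + 1 — does not satisfy this, so No match.

No match, Match, No match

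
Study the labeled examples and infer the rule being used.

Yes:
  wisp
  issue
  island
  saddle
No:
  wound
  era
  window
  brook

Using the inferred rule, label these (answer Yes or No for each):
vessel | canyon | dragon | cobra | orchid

The distinguishing property — contains 's' — holds for all the 'Yes' cases and none of the 'No' cases.

Yes, No, No, No, No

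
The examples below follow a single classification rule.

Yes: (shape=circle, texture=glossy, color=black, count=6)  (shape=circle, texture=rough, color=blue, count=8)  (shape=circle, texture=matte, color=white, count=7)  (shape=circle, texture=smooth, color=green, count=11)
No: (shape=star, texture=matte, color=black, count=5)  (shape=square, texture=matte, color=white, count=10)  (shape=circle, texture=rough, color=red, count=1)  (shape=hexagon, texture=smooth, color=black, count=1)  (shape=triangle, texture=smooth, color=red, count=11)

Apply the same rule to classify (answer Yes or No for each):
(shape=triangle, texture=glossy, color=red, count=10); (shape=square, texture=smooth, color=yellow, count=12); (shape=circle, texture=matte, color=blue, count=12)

No, No, Yes

'Yes' ⟺ shape is circle AND count ≥ 5.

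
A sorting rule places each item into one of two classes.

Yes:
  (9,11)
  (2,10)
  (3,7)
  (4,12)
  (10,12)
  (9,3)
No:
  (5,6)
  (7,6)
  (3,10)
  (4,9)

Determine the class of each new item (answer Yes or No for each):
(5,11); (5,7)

'Yes' ⟺ sum is even.
(5,11): Yes (5+11 = 16).
(5,7): Yes (5+7 = 12).

Yes, Yes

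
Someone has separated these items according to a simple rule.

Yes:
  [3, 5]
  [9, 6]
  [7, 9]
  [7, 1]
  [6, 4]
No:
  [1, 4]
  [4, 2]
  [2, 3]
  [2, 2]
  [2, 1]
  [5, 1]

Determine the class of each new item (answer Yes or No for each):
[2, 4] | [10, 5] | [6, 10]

All 'Yes' examples share one property — sum ≥ 8 — and every 'No' example lacks it.
[2, 4]: 2+4 = 6, doesn't match → No.
[10, 5]: 10+5 = 15, satisfies this → Yes.
[6, 10]: 6+10 = 16, satisfies this → Yes.

No, Yes, Yes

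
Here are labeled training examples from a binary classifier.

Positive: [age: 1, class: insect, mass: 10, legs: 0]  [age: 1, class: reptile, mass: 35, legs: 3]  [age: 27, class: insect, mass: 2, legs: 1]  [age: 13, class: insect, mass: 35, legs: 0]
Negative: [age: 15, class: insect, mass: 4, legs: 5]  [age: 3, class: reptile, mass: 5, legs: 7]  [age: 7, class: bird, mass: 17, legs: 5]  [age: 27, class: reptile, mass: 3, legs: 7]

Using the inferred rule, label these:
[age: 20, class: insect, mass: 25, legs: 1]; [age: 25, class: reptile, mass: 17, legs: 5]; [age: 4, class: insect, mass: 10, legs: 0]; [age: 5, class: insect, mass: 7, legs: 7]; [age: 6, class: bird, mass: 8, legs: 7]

Positive, Negative, Positive, Negative, Negative

The pattern is that an item is 'Positive' exactly when: legs ≤ 3.
[age: 20, class: insect, mass: 25, legs: 1]: legs = 1 — has this property, so Positive.
[age: 25, class: reptile, mass: 17, legs: 5]: legs = 5 — doesn't match, so Negative.
[age: 4, class: insect, mass: 10, legs: 0]: legs = 0 — has this property, so Positive.
[age: 5, class: insect, mass: 7, legs: 7]: legs = 7 — doesn't match, so Negative.
[age: 6, class: bird, mass: 8, legs: 7]: legs = 7 — doesn't match, so Negative.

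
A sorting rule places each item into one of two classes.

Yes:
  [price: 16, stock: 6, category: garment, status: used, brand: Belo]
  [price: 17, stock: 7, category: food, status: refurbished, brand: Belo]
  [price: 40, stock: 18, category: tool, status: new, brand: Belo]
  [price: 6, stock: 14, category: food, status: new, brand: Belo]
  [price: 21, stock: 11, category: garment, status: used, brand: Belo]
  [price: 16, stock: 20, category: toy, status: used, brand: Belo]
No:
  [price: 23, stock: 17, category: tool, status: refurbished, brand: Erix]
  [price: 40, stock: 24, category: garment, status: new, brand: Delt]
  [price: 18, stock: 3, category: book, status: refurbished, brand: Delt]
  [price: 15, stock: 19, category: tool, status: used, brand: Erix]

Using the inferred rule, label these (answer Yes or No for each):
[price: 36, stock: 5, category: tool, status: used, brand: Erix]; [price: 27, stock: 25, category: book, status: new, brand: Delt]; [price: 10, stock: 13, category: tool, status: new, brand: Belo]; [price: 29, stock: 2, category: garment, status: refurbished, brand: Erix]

All 'Yes' examples share one property — brand is Belo — and every 'No' example lacks it.
No: [price: 36, stock: 5, category: tool, status: used, brand: Erix], since brand is Erix.
No: [price: 27, stock: 25, category: book, status: new, brand: Delt], since brand is Delt.
Yes: [price: 10, stock: 13, category: tool, status: new, brand: Belo], since brand is Belo.
No: [price: 29, stock: 2, category: garment, status: refurbished, brand: Erix], since brand is Erix.

No, No, Yes, No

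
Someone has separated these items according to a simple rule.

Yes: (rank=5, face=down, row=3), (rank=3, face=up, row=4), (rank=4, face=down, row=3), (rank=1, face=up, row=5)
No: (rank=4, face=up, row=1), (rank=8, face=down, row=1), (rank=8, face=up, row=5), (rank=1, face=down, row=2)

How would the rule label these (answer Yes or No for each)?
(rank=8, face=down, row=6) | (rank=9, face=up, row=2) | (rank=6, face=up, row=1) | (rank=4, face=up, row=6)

No, No, No, Yes

The distinguishing property — row ≥ 3 AND rank ≤ 5 — holds for all the 'Yes' cases and none of the 'No' cases.
(rank=8, face=down, row=6): No (row = 6, rank = 8). (rank=9, face=up, row=2): No (row = 2, rank = 9). (rank=6, face=up, row=1): No (row = 1, rank = 6). (rank=4, face=up, row=6): Yes (row = 6, rank = 4).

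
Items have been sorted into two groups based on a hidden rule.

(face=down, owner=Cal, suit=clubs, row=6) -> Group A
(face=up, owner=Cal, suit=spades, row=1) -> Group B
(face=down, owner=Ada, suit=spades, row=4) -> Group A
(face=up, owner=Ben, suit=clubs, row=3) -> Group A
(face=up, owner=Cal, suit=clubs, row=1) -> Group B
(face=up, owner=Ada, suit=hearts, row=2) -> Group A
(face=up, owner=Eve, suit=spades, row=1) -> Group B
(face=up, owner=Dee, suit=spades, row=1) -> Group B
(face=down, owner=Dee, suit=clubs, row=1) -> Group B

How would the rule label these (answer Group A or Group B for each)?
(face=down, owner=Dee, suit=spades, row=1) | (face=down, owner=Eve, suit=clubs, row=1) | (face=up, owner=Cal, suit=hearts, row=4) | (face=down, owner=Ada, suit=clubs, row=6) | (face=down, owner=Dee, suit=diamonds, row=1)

Group B, Group B, Group A, Group A, Group B

The common property of the 'Group A' items is: row ≥ 2. No 'Group B' item has it.
(face=down, owner=Dee, suit=spades, row=1) — row = 1, hence Group B.
(face=down, owner=Eve, suit=clubs, row=1) — row = 1, hence Group B.
(face=up, owner=Cal, suit=hearts, row=4) — row = 4, hence Group A.
(face=down, owner=Ada, suit=clubs, row=6) — row = 6, hence Group A.
(face=down, owner=Dee, suit=diamonds, row=1) — row = 1, hence Group B.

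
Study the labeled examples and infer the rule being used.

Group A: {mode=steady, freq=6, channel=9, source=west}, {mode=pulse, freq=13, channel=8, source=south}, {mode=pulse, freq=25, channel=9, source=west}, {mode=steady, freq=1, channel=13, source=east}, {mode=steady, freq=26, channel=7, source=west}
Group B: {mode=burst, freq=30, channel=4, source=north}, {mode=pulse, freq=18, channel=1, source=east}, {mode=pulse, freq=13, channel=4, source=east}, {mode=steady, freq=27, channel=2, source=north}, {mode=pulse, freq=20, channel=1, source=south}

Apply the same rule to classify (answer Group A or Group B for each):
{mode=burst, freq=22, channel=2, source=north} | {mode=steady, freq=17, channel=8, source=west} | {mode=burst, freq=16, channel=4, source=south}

Group B, Group A, Group B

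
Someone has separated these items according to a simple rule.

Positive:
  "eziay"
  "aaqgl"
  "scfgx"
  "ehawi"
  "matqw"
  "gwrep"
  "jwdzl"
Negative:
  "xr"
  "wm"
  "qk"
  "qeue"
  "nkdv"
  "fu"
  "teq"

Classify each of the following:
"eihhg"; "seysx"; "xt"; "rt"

Positive, Positive, Negative, Negative

Looking at the examples, the only property every 'Positive' case has and every 'Negative' case lacks is: length 5.
"eihhg" → length 5 → Positive. "seysx" → length 5 → Positive. "xt" → length 2 → Negative. "rt" → length 2 → Negative.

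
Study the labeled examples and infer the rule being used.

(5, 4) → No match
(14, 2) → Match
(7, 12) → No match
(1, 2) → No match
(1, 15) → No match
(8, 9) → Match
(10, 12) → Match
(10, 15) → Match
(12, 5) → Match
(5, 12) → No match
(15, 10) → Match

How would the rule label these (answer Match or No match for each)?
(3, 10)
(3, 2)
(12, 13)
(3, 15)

'Match' ⟺ first ≥ 8.
(3, 10) — first 3, hence No match. (3, 2) — first 3, hence No match. (12, 13) — first 12, hence Match. (3, 15) — first 3, hence No match.

No match, No match, Match, No match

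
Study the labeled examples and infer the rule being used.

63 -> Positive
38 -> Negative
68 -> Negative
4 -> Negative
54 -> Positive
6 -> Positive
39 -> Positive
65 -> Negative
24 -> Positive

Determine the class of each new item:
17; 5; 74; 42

Negative, Negative, Negative, Positive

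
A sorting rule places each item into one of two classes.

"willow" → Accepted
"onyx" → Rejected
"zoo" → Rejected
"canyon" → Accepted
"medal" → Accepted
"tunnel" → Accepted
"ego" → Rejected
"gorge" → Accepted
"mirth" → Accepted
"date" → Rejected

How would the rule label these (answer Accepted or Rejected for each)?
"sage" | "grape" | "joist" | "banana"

Rejected, Accepted, Accepted, Accepted

A rule that fits every label: length ≥ 5 — true of each 'Accepted' example, false of each 'Rejected' one.
"sage": length 4 — doesn't qualify, so Rejected.
"grape": length 5 — passes, so Accepted.
"joist": length 5 — passes, so Accepted.
"banana": length 6 — passes, so Accepted.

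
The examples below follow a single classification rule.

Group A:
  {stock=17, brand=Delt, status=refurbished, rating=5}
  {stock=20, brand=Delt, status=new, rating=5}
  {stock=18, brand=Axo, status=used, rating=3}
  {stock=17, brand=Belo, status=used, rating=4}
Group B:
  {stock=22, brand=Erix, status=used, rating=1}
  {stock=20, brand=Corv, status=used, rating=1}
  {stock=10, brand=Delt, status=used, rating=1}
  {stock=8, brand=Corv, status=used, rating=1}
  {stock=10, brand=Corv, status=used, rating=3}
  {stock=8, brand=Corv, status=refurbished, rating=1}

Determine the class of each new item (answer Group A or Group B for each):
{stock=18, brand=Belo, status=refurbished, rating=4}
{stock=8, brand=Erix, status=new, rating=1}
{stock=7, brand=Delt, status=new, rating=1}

Group A, Group B, Group B

Every 'Group A' example satisfies: rating ≥ 3 AND stock ≥ 17. None of the 'Group B' examples do.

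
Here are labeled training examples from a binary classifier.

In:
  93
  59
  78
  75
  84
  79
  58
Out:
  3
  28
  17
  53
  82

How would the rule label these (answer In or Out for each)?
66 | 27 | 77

Rule: digit sum ≥ 11. This holds for each 'In' example and fails for each 'Out' one.
66 → digit sum 6+6 = 12 → In.
27 → digit sum 2+7 = 9 → Out.
77 → digit sum 7+7 = 14 → In.

In, Out, In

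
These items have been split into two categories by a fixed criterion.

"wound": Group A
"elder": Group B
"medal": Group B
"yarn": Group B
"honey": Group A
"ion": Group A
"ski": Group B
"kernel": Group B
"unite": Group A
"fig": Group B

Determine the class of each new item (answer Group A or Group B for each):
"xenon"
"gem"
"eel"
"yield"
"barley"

Group A, Group B, Group B, Group B, Group B

'Group A' ⟺ odd length AND contains 'n'.
"xenon": length 5, has 'n' — qualifies, so Group A.
"gem": length 3, no 'n' — doesn't qualify, so Group B.
"eel": length 3, no 'n' — doesn't qualify, so Group B.
"yield": length 5, no 'n' — doesn't qualify, so Group B.
"barley": length 6, no 'n' — doesn't qualify, so Group B.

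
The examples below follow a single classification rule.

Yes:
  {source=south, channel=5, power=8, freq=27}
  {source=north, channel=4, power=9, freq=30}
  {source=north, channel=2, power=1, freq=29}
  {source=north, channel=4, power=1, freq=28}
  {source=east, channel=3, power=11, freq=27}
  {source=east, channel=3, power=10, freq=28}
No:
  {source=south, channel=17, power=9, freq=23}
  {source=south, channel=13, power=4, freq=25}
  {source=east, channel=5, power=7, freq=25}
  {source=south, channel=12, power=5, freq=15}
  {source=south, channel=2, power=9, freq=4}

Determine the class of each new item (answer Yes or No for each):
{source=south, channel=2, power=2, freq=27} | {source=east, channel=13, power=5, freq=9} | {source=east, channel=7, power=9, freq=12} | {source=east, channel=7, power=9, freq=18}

Yes, No, No, No

All 'Yes' examples share one property — freq ≥ 27 — and every 'No' example lacks it.
{source=south, channel=2, power=2, freq=27} — freq = 27, hence Yes.
{source=east, channel=13, power=5, freq=9} — freq = 9, hence No.
{source=east, channel=7, power=9, freq=12} — freq = 12, hence No.
{source=east, channel=7, power=9, freq=18} — freq = 18, hence No.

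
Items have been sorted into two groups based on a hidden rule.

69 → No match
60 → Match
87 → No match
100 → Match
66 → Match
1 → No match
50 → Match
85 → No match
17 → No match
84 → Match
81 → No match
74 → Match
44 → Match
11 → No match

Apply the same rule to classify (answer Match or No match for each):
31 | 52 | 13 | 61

The distinguishing property — even — holds for all the 'Match' cases and none of the 'No match' cases.
31: 31 is odd — fails the rule, so No match.
52: 52 is even — matches, so Match.
13: 13 is odd — fails the rule, so No match.
61: 61 is odd — fails the rule, so No match.

No match, Match, No match, No match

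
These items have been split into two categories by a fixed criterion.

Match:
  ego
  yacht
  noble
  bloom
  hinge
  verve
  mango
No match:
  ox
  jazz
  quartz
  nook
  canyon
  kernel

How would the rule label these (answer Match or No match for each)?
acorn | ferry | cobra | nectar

The rule appears to be: odd length.
Match: acorn, since length 5. Match: ferry, since length 5. Match: cobra, since length 5. No match: nectar, since length 6.

Match, Match, Match, No match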